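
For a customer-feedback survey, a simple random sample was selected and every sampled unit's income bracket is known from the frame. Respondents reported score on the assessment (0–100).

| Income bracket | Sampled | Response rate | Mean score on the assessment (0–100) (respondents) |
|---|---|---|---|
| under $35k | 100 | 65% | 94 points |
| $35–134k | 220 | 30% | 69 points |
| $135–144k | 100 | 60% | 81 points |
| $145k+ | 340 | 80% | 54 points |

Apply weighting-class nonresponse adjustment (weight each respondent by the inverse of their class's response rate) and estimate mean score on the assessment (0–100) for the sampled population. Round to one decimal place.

Weighting each respondent by the inverse class response rate inflates each class back to its sampled size, so the class weight is n_sampled:
  under $35k: 100 × 94 = 9400
  $35–134k: 220 × 69 = 15,180
  $135–144k: 100 × 81 = 8100
  $145k+: 340 × 54 = 18,360
Adjusted estimate = 51,040 / 760 = 67.1579 → 67.2.

67.2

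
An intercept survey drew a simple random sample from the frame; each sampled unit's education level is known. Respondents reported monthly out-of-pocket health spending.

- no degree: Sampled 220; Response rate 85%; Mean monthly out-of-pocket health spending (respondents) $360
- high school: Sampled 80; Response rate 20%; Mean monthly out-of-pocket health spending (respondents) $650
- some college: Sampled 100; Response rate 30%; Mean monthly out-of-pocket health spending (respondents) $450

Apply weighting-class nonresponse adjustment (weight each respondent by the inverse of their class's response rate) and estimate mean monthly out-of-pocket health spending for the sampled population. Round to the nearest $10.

$440

Each respondent's weight = sampled/responded in their class; summing within a class gives n_sampled, so:
  no degree: 220 × 360 = 79,200
  high school: 80 × 650 = 52,000
  some college: 100 × 450 = 45,000
Adjusted estimate = 176,200 / 400 = 440.5 → $440.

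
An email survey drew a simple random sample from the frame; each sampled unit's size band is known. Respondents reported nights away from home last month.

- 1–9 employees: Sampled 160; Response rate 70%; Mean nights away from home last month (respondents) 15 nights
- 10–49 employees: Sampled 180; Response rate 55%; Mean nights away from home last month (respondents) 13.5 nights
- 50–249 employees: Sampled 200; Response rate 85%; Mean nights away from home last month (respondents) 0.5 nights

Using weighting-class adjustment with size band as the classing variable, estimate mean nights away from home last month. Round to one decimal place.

9.1

With weight = n_sampled/n_responded per class, the weighted class total is n_sampled:
  1–9 employees: 160 × 15 = 2400
  10–49 employees: 180 × 13.5 = 2430
  50–249 employees: 200 × 0.5 = 100
Adjusted estimate = 4930 / 540 = 9.12963 → 9.1.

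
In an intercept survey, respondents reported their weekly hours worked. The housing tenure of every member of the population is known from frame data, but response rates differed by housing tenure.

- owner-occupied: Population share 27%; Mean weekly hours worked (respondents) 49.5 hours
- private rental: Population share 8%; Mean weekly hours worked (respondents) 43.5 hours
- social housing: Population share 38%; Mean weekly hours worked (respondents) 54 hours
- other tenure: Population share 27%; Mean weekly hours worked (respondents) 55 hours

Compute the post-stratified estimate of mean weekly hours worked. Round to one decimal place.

52.2

Post-stratification weights by population share, not respondent share:
  owner-occupied: 0.27 × 49.5 = 13.365
  private rental: 0.08 × 43.5 = 3.48
  social housing: 0.38 × 54 = 20.52
  other tenure: 0.27 × 55 = 14.85
Post-stratified estimate = 52.215 → 52.2.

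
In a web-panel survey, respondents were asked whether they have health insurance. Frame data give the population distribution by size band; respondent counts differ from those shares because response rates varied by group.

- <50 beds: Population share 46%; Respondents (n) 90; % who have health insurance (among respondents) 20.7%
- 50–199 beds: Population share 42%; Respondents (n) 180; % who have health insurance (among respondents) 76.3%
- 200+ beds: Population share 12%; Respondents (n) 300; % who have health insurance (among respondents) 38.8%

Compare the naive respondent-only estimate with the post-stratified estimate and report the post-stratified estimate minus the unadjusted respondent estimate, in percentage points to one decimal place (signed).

-1.6 percentage points

Naive respondent-only estimate (weights = respondent counts):
  (90/570)×20.7 + (180/570)×76.3 + (300/570)×38.8 = 47.7842%
Reweighting by population size band shares:
  0.46×20.7 + 0.42×76.3 + 0.12×38.8 = 46.224%
Difference = 46.224 − 47.7842 = -1.5602 pp.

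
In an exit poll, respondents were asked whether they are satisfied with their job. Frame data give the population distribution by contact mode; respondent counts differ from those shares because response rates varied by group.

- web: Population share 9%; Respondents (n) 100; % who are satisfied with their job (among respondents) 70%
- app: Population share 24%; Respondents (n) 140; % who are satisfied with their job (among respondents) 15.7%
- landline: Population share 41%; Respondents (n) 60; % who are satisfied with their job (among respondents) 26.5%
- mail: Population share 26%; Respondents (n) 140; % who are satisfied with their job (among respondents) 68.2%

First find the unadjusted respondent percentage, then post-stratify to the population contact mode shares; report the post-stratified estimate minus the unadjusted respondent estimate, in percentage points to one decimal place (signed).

Unadjusted (pooled respondent) estimate weights by respondent counts:
  (100/440)×70 + (140/440)×15.7 + (60/440)×26.5 + (140/440)×68.2 = 46.2182%
Post-stratified estimate weights by population shares:
  0.09×70 + 0.24×15.7 + 0.41×26.5 + 0.26×68.2 = 38.665%
Difference = 38.665 − 46.2182 = -7.5532 pp.

-7.6 percentage points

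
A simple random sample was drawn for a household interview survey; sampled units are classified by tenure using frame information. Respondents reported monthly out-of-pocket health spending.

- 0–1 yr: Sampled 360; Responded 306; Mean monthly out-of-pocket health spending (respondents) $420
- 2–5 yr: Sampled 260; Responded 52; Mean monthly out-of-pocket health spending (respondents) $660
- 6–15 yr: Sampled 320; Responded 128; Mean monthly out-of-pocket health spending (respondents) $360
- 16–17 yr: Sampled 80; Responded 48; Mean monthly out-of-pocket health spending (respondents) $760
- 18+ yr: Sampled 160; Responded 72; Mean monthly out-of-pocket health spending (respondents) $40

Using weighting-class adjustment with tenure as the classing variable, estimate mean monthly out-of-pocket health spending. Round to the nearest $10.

Response rates by class: 0–1 yr 306/360 = 85%, 2–5 yr 52/260 = 20%, 6–15 yr 128/320 = 40%, 16–17 yr 48/80 = 60%, 18+ yr 72/160 = 45%.
With weight = n_sampled/n_responded per class, the weighted class total is n_sampled:
  0–1 yr: 360 × 420 = 151,200
  2–5 yr: 260 × 660 = 171,600
  6–15 yr: 320 × 360 = 115,200
  16–17 yr: 80 × 760 = 60,800
  18+ yr: 160 × 40 = 6400
Adjusted estimate = 505,200 / 1,180 = 428.136 → $430.

$430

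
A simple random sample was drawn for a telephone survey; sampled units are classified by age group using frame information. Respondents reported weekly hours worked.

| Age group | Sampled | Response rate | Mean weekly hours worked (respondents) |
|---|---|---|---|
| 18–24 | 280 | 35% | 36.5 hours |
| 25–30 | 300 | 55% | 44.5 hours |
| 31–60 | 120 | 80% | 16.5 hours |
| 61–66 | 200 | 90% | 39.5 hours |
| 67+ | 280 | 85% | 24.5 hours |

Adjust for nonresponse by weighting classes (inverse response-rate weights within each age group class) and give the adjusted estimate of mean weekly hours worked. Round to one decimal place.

34.2

Inverse-response-rate weighting restores each class to its sampled count, so class totals weight by n_sampled:
  18–24: 280 × 36.5 = 10,220
  25–30: 300 × 44.5 = 13,350
  31–60: 120 × 16.5 = 1980
  61–66: 200 × 39.5 = 7900
  67+: 280 × 24.5 = 6860
Adjusted estimate = 40,310 / 1,180 = 34.161 → 34.2.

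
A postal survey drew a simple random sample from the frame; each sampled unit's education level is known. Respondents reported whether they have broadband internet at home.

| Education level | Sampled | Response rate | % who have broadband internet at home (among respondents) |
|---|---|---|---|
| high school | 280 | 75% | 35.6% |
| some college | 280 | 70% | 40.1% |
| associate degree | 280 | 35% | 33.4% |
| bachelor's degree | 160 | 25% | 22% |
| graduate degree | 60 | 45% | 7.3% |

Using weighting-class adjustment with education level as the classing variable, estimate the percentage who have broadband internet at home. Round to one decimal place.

32.6%

Each respondent's weight = sampled/responded in their class; summing within a class gives n_sampled, so:
  high school: 280 × 35.6 = 9968
  some college: 280 × 40.1 = 11,228
  associate degree: 280 × 33.4 = 9352
  bachelor's degree: 160 × 22 = 3520
  graduate degree: 60 × 7.3 = 438
Adjusted estimate = 34,506 / 1,060 = 32.5528 → 32.6%.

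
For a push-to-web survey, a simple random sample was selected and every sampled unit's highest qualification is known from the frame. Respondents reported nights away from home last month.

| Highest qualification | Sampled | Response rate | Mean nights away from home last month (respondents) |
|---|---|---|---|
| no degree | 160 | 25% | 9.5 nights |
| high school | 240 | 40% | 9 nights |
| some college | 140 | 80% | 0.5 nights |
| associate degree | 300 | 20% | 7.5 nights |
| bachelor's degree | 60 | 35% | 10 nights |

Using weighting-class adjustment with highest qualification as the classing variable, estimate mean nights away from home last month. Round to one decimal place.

7.3

With weight = n_sampled/n_responded per class, the weighted class total is n_sampled:
  no degree: 160 × 9.5 = 1520
  high school: 240 × 9 = 2160
  some college: 140 × 0.5 = 70
  associate degree: 300 × 7.5 = 2250
  bachelor's degree: 60 × 10 = 600
Adjusted estimate = 6600 / 900 = 7.33333 → 7.3.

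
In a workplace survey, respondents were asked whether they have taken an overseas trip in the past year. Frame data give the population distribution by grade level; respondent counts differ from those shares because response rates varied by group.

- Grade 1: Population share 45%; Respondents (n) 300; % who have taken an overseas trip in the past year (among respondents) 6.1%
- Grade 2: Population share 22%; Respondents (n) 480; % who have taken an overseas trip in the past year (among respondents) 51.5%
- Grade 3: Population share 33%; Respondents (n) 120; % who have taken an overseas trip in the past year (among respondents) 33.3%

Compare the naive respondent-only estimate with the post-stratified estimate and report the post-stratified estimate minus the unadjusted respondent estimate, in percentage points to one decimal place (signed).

-8.9 percentage points

Unadjusted (pooled respondent) estimate weights by respondent counts:
  (300/900)×6.1 + (480/900)×51.5 + (120/900)×33.3 = 33.94%
Post-stratified estimate weights by population shares:
  0.45×6.1 + 0.22×51.5 + 0.33×33.3 = 25.064%
Difference = 25.064 − 33.94 = -8.876 pp.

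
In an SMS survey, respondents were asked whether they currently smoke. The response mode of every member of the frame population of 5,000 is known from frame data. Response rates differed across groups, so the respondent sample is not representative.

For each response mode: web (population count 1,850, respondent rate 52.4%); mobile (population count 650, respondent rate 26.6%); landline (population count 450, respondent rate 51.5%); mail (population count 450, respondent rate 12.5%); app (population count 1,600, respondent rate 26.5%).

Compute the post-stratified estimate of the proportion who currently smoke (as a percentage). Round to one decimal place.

Each cell contributes population-share × respondent value:
  web: (1,850/5,000) × 52.4 = 19.388
  mobile: (650/5,000) × 26.6 = 3.458
  landline: (450/5,000) × 51.5 = 4.635
  mail: (450/5,000) × 12.5 = 1.125
  app: (1,600/5,000) × 26.5 = 8.48
Post-stratified estimate = 37.086 → 37.1%.

37.1%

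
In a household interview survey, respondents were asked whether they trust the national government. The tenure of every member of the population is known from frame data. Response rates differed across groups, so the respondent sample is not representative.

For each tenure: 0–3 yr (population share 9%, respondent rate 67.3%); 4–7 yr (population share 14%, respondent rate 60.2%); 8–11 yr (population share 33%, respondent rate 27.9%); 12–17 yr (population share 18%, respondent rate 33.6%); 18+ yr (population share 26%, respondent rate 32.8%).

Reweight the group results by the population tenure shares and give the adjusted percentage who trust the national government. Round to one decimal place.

38.3%

Weight each group's respondent value by its population share:
  0–3 yr: 0.09 × 67.3 = 6.057
  4–7 yr: 0.14 × 60.2 = 8.428
  8–11 yr: 0.33 × 27.9 = 9.207
  12–17 yr: 0.18 × 33.6 = 6.048
  18+ yr: 0.26 × 32.8 = 8.528
Post-stratified estimate = 38.268 → 38.3%.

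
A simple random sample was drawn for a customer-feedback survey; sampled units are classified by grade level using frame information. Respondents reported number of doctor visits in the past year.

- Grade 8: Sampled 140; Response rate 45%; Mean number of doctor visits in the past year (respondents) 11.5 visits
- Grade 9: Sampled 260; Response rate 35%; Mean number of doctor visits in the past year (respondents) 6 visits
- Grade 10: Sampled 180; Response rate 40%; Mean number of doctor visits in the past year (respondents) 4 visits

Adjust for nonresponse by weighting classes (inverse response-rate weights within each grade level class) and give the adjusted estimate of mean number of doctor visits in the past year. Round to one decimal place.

With weight = n_sampled/n_responded per class, the weighted class total is n_sampled:
  Grade 8: 140 × 11.5 = 1610
  Grade 9: 260 × 6 = 1560
  Grade 10: 180 × 4 = 720
Adjusted estimate = 3890 / 580 = 6.7069 → 6.7.

6.7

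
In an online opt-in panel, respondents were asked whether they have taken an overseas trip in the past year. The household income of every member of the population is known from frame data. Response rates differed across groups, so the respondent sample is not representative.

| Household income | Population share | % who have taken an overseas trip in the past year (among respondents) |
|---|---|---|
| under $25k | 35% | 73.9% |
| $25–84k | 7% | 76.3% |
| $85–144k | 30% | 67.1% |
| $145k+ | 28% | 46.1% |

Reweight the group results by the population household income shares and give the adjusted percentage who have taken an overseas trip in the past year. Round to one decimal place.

64.2%

Each cell contributes population-share × respondent value:
  under $25k: 0.35 × 73.9 = 25.865
  $25–84k: 0.07 × 76.3 = 5.341
  $85–144k: 0.3 × 67.1 = 20.13
  $145k+: 0.28 × 46.1 = 12.908
Post-stratified estimate = 64.244 → 64.2%.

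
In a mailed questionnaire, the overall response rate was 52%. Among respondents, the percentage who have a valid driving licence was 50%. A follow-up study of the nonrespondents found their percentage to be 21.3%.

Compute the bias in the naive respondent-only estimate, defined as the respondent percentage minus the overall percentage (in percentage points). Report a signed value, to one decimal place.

+13.8 percentage points

Nonresponse fraction = 1 − 0.52 = 0.48.
Bias = (nonresponse fraction) × (respondent percentage − nonrespondent percentage)
     = 0.48 × (50 − 21.3) = 0.48 × 28.7 = 13.776.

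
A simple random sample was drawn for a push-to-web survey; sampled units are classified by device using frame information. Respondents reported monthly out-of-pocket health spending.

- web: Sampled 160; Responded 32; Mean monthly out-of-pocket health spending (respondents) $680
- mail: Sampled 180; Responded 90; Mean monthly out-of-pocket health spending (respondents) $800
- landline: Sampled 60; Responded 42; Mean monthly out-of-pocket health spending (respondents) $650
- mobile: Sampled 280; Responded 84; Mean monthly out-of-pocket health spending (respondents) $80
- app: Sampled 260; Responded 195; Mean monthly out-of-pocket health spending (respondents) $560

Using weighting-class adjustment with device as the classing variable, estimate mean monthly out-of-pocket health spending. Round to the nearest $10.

$490

Response rates by class: web 32/160 = 20%, mail 90/180 = 50%, landline 42/60 = 70%, mobile 84/280 = 30%, app 195/260 = 75%.
Each respondent's weight = sampled/responded in their class; summing within a class gives n_sampled, so:
  web: 160 × 680 = 108,800
  mail: 180 × 800 = 144,000
  landline: 60 × 650 = 39,000
  mobile: 280 × 80 = 22,400
  app: 260 × 560 = 145,600
Adjusted estimate = 459,800 / 940 = 489.149 → $490.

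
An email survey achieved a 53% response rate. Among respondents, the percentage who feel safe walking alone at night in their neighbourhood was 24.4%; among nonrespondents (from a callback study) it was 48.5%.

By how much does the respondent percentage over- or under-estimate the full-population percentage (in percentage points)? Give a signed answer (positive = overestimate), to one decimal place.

Nonresponse fraction = 1 − 0.53 = 0.47.
Bias = (nonresponse fraction) × (respondent percentage − nonrespondent percentage)
     = 0.47 × (24.4 − 48.5) = 0.47 × -24.1 = -11.327.

-11.3 percentage points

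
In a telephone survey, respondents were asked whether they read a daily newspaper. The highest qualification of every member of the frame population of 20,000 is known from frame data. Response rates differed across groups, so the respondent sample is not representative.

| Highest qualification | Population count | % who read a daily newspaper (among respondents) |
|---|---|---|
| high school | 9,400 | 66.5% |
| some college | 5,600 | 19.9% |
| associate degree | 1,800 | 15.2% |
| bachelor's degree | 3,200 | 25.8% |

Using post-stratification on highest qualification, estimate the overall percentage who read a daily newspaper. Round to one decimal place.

42.3%

Each cell contributes population-share × respondent value:
  high school: (9,400/20,000) × 66.5 = 31.255
  some college: (5,600/20,000) × 19.9 = 5.572
  associate degree: (1,800/20,000) × 15.2 = 1.368
  bachelor's degree: (3,200/20,000) × 25.8 = 4.128
Post-stratified estimate = 42.323 → 42.3%.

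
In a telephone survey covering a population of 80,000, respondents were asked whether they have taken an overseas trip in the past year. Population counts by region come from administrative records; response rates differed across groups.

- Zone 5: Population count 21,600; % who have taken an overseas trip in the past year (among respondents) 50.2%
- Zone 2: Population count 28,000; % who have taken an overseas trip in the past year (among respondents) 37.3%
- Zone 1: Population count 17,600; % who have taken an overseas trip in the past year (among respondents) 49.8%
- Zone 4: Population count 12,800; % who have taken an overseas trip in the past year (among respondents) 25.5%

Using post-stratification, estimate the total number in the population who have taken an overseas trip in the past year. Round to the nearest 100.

Each cell contributes its population count × the respondent rate:
  Zone 5: 21,600 × 50.2% = 10843.2
  Zone 2: 28,000 × 37.3% = 10,444
  Zone 1: 17,600 × 49.8% = 8764.8
  Zone 4: 12,800 × 25.5% = 3264
Estimated total = 33,316 → 33,300.

33,300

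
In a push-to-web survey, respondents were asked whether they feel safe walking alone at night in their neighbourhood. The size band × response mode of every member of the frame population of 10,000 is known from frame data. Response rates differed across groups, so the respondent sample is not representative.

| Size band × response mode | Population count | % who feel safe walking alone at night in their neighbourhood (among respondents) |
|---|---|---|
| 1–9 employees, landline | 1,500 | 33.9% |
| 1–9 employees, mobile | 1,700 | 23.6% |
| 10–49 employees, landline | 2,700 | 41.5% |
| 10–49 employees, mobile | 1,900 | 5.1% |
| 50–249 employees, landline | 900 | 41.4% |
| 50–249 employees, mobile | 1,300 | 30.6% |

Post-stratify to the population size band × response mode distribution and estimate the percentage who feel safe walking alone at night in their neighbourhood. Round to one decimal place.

29.0%

Each cell contributes population-share × respondent value:
  1–9 employees, landline: (1,500/10,000) × 33.9 = 5.085
  1–9 employees, mobile: (1,700/10,000) × 23.6 = 4.012
  10–49 employees, landline: (2,700/10,000) × 41.5 = 11.205
  10–49 employees, mobile: (1,900/10,000) × 5.1 = 0.969
  50–249 employees, landline: (900/10,000) × 41.4 = 3.726
  50–249 employees, mobile: (1,300/10,000) × 30.6 = 3.978
Post-stratified estimate = 28.975 → 29.0%.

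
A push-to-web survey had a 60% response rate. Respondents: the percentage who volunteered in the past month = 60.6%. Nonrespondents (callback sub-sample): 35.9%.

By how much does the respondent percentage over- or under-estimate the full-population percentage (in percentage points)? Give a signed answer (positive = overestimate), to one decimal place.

+9.9 percentage points

Nonresponse fraction = 1 − 0.6 = 0.4.
Bias = (nonresponse fraction) × (respondent percentage − nonrespondent percentage)
     = 0.4 × (60.6 − 35.9) = 0.4 × 24.7 = 9.88.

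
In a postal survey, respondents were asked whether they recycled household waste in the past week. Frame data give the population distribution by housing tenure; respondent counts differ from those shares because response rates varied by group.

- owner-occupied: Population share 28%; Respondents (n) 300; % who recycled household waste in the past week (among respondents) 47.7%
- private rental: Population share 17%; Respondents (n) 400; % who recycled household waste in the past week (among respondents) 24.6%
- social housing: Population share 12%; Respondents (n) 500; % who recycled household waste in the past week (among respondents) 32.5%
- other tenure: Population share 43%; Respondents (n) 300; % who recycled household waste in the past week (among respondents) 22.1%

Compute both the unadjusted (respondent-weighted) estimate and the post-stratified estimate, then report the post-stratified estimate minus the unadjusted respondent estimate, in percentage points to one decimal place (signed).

-0.4 percentage points

Unadjusted (pooled respondent) estimate weights by respondent counts:
  (300/1500)×47.7 + (400/1500)×24.6 + (500/1500)×32.5 + (300/1500)×22.1 = 31.3533%
Post-stratified estimate weights by population shares:
  0.28×47.7 + 0.17×24.6 + 0.12×32.5 + 0.43×22.1 = 30.941%
Difference = 30.941 − 31.3533 = -0.4123 pp.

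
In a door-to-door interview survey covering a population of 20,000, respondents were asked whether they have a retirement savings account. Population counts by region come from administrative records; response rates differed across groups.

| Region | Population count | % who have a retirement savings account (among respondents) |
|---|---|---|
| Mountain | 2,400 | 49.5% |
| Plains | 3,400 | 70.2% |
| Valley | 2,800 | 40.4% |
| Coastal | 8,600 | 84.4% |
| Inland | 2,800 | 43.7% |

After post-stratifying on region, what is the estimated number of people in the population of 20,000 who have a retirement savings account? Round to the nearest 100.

13,200

Apply each group's respondent rate to its population count:
  Mountain: 2,400 × 49.5% = 1188
  Plains: 3,400 × 70.2% = 2386.8
  Valley: 2,800 × 40.4% = 1131.2
  Coastal: 8,600 × 84.4% = 7258.4
  Inland: 2,800 × 43.7% = 1223.6
Estimated total = 13,188 → 13,200.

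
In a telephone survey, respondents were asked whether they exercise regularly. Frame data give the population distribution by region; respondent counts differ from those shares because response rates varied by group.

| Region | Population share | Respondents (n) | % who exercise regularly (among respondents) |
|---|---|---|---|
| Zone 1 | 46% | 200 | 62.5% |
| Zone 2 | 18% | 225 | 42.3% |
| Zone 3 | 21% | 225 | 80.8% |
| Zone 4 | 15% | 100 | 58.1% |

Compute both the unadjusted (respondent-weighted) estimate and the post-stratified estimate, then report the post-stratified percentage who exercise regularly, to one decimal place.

62.0%

Unadjusted (pooled respondent) estimate weights by respondent counts:
  (200/750)×62.5 + (225/750)×42.3 + (225/750)×80.8 + (100/750)×58.1 = 61.3433%
Post-stratifying to population shares instead:
  0.46×62.5 + 0.18×42.3 + 0.21×80.8 + 0.15×58.1 = 62.047%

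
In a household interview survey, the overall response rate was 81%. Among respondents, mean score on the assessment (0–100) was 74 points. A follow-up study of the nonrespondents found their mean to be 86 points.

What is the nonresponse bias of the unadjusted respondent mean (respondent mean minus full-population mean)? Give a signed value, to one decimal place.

-2.3

Nonresponse fraction = 1 − 0.81 = 0.19.
Bias = (nonresponse fraction) × (respondent mean − nonrespondent mean)
     = 0.19 × (74 − 86) = 0.19 × -12 = -2.28.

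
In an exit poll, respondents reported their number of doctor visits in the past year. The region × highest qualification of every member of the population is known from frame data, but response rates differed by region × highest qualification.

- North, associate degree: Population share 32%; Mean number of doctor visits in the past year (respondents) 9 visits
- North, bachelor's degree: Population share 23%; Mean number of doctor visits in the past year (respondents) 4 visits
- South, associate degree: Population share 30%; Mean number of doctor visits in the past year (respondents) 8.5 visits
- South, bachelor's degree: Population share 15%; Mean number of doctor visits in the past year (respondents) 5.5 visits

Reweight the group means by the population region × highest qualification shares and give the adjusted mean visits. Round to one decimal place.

7.2

Weight each group's respondent value by its population share:
  North, associate degree: 0.32 × 9 = 2.88
  North, bachelor's degree: 0.23 × 4 = 0.92
  South, associate degree: 0.3 × 8.5 = 2.55
  South, bachelor's degree: 0.15 × 5.5 = 0.825
Post-stratified estimate = 7.175 → 7.2.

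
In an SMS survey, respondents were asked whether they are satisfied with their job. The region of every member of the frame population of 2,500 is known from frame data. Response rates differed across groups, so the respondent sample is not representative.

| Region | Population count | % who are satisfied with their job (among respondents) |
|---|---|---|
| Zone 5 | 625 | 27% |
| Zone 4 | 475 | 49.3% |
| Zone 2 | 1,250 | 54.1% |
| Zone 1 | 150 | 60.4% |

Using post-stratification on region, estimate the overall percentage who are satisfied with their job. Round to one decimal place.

Post-stratification weights by population share, not respondent share:
  Zone 5: (625/2,500) × 27 = 6.75
  Zone 4: (475/2,500) × 49.3 = 9.367
  Zone 2: (1,250/2,500) × 54.1 = 27.05
  Zone 1: (150/2,500) × 60.4 = 3.624
Post-stratified estimate = 46.791 → 46.8%.

46.8%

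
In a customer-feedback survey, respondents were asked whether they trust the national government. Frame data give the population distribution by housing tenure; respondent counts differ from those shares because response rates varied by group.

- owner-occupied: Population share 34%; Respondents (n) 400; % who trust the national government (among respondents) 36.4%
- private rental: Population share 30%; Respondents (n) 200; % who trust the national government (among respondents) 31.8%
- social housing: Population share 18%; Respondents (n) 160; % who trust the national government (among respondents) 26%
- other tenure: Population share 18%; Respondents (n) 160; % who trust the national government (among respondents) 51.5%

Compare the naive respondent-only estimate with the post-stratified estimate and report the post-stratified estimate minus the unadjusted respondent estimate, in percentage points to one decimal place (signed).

Unadjusted (pooled respondent) estimate weights by respondent counts:
  (400/920)×36.4 + (200/920)×31.8 + (160/920)×26 + (160/920)×51.5 = 36.2174%
Reweighting by population housing tenure shares:
  0.34×36.4 + 0.3×31.8 + 0.18×26 + 0.18×51.5 = 35.866%
Difference = 35.866 − 36.2174 = -0.3514 pp.

-0.4 percentage points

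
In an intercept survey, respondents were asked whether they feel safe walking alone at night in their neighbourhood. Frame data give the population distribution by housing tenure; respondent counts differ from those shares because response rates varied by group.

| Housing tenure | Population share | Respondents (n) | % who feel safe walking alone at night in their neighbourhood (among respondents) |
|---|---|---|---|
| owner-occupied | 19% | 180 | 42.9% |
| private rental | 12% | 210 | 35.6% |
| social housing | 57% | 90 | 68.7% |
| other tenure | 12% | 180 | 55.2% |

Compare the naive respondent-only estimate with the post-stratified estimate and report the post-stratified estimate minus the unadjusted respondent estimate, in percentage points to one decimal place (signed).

Without adjustment, the pooled respondent share is:
  (180/660)×42.9 + (210/660)×35.6 + (90/660)×68.7 + (180/660)×55.2 = 47.45%
Post-stratifying to population shares instead:
  0.19×42.9 + 0.12×35.6 + 0.57×68.7 + 0.12×55.2 = 58.206%
Difference = 58.206 − 47.45 = 10.756 pp.

+10.8 percentage points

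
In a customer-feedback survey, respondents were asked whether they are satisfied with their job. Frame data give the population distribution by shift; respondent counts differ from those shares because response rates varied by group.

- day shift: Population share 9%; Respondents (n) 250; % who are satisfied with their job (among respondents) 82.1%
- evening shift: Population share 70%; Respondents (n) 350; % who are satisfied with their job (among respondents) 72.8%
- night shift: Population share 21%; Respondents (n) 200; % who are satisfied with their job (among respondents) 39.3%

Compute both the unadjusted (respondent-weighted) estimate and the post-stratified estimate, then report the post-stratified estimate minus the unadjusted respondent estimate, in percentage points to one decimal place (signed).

-0.7 percentage points

Naive respondent-only estimate (weights = respondent counts):
  (250/800)×82.1 + (350/800)×72.8 + (200/800)×39.3 = 67.3312%
Post-stratified estimate weights by population shares:
  0.09×82.1 + 0.7×72.8 + 0.21×39.3 = 66.602%
Difference = 66.602 − 67.3312 = -0.7293 pp.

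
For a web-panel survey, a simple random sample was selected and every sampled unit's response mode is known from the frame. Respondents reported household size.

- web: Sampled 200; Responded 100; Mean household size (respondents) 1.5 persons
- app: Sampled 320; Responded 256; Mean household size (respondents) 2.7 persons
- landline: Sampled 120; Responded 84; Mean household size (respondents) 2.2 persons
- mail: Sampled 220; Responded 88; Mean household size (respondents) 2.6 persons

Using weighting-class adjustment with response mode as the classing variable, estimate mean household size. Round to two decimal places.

Class response rates: web 100/200 = 50%, app 256/320 = 80%, landline 84/120 = 70%, mail 88/220 = 40%.
Each respondent's weight = sampled/responded in their class; summing within a class gives n_sampled, so:
  web: 200 × 1.5 = 300
  app: 320 × 2.7 = 864
  landline: 120 × 2.2 = 264
  mail: 220 × 2.6 = 572
Adjusted estimate = 2000 / 860 = 2.32558 → 2.33.

2.33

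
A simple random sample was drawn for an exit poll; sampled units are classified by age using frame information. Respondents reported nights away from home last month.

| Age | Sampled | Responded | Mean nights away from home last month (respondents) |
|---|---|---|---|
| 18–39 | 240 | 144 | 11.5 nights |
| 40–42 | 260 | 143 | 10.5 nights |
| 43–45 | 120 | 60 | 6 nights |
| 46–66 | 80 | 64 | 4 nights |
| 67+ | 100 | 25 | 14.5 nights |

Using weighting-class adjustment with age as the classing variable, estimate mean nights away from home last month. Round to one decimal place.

Response rates by class: 18–39 144/240 = 60%, 40–42 143/260 = 55%, 43–45 60/120 = 50%, 46–66 64/80 = 80%, 67+ 25/100 = 25%.
Weighting each respondent by the inverse class response rate inflates each class back to its sampled size, so the class weight is n_sampled:
  18–39: 240 × 11.5 = 2760
  40–42: 260 × 10.5 = 2730
  43–45: 120 × 6 = 720
  46–66: 80 × 4 = 320
  67+: 100 × 14.5 = 1450
Adjusted estimate = 7980 / 800 = 9.975 → 10.0.

10.0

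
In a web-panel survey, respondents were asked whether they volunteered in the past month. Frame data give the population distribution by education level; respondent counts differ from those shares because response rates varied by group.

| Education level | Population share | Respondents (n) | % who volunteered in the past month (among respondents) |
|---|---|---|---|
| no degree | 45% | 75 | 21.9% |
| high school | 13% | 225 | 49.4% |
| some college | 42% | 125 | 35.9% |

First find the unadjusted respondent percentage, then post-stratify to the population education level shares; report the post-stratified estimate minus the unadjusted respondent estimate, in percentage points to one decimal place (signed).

Naive respondent-only estimate (weights = respondent counts):
  (75/425)×21.9 + (225/425)×49.4 + (125/425)×35.9 = 40.5765%
Post-stratified estimate weights by population shares:
  0.45×21.9 + 0.13×49.4 + 0.42×35.9 = 31.355%
Difference = 31.355 − 40.5765 = -9.2215 pp.

-9.2 percentage points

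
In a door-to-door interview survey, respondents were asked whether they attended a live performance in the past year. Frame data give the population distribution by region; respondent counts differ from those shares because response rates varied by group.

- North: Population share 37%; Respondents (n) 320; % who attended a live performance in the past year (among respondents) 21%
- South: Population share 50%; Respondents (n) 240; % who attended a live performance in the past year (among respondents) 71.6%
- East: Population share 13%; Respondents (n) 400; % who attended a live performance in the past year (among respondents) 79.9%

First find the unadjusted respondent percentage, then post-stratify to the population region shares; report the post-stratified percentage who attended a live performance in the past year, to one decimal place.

54.0%

Without adjustment, the pooled respondent share is:
  (320/960)×21 + (240/960)×71.6 + (400/960)×79.9 = 58.1917%
Post-stratifying to population shares instead:
  0.37×21 + 0.5×71.6 + 0.13×79.9 = 53.957%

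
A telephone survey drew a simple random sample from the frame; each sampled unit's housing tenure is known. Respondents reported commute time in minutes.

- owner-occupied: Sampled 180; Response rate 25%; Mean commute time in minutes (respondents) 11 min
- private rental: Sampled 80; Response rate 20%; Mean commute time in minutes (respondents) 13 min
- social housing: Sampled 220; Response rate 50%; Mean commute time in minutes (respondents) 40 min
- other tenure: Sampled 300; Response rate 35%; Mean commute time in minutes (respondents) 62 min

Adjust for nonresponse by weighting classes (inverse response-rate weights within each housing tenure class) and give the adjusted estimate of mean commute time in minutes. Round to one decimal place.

Inverse-response-rate weighting restores each class to its sampled count, so class totals weight by n_sampled:
  owner-occupied: 180 × 11 = 1980
  private rental: 80 × 13 = 1040
  social housing: 220 × 40 = 8800
  other tenure: 300 × 62 = 18,600
Adjusted estimate = 30,420 / 780 = 39 → 39.0.

39.0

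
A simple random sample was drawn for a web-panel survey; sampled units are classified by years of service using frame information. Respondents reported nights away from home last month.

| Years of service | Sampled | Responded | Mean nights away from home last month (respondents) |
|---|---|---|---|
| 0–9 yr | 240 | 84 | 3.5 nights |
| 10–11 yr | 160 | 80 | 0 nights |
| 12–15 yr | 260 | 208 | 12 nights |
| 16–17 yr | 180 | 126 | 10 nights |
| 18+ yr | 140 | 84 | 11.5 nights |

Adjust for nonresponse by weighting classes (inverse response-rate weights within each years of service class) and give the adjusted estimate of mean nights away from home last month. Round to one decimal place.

Class response rates: 0–9 yr 84/240 = 35%, 10–11 yr 80/160 = 50%, 12–15 yr 208/260 = 80%, 16–17 yr 126/180 = 70%, 18+ yr 84/140 = 60%.
Weighting each respondent by the inverse class response rate inflates each class back to its sampled size, so the class weight is n_sampled:
  0–9 yr: 240 × 3.5 = 840
  10–11 yr: 160 × 0 = 0
  12–15 yr: 260 × 12 = 3120
  16–17 yr: 180 × 10 = 1800
  18+ yr: 140 × 11.5 = 1610
Adjusted estimate = 7370 / 980 = 7.52041 → 7.5.

7.5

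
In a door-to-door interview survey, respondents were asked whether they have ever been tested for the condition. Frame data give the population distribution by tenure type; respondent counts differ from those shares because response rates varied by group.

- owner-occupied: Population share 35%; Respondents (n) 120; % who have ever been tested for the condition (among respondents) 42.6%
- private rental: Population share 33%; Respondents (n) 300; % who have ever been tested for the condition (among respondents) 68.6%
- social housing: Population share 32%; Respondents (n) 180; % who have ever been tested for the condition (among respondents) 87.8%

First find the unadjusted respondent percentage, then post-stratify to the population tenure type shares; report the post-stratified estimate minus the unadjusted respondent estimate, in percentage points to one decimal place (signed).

-3.5 percentage points

Without adjustment, the pooled respondent share is:
  (120/600)×42.6 + (300/600)×68.6 + (180/600)×87.8 = 69.16%
Post-stratifying to population shares instead:
  0.35×42.6 + 0.33×68.6 + 0.32×87.8 = 65.644%
Difference = 65.644 − 69.16 = -3.516 pp.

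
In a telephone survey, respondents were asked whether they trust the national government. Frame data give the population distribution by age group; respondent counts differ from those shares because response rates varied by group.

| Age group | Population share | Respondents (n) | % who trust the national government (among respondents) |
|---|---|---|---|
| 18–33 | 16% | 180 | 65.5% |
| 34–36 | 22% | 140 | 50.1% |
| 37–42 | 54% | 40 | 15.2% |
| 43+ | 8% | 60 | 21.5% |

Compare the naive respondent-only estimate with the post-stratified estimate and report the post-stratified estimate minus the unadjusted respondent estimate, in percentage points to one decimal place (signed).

-17.9 percentage points

Naive respondent-only estimate (weights = respondent counts):
  (180/420)×65.5 + (140/420)×50.1 + (40/420)×15.2 + (60/420)×21.5 = 49.2905%
Reweighting by population age group shares:
  0.16×65.5 + 0.22×50.1 + 0.54×15.2 + 0.08×21.5 = 31.43%
Difference = 31.43 − 49.2905 = -17.8605 pp.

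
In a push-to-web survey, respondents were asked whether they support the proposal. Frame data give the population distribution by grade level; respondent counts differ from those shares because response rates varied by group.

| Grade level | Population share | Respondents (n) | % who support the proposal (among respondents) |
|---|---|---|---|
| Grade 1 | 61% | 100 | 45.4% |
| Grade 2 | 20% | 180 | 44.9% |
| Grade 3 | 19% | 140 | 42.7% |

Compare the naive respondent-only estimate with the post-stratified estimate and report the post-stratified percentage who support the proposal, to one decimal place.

Naive respondent-only estimate (weights = respondent counts):
  (100/420)×45.4 + (180/420)×44.9 + (140/420)×42.7 = 44.2857%
Reweighting by population grade level shares:
  0.61×45.4 + 0.2×44.9 + 0.19×42.7 = 44.787%

44.8%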